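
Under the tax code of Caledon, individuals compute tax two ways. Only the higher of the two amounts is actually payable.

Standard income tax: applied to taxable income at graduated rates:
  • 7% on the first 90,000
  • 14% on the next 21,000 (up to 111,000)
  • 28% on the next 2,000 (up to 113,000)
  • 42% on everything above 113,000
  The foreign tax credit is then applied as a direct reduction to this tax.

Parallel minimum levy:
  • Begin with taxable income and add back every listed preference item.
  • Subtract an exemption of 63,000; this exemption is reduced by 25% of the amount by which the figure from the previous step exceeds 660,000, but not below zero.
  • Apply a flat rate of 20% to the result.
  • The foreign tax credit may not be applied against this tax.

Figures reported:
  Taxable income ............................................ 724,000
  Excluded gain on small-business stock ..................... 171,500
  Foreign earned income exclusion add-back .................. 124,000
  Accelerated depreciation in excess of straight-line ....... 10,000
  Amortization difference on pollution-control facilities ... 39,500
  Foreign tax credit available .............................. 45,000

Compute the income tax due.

Parallel minimum levy:
  Adjusted income: 724,000 + 171,500 + 124,000 + 10,000 + 39,500 = 1,069,000
  Exemption: 25% × (1,069,000 − 660,000) = 102,250 ≥ 63,000, so the exemption is fully phased out
  Base: 1,069,000 − 0 = 1,069,000
  1,069,000 × 20% = 213,800

Standard income tax:
  90,000 × 7% = 6,300
  21,000 × 14% = 2,940
  2,000 × 28% = 560
  611,000 × 42% = 256,620
  → 266,420
  Less foreign tax credit 45,000 → 221,420

221,420 > 213,800, so the standard income tax governs.

221,420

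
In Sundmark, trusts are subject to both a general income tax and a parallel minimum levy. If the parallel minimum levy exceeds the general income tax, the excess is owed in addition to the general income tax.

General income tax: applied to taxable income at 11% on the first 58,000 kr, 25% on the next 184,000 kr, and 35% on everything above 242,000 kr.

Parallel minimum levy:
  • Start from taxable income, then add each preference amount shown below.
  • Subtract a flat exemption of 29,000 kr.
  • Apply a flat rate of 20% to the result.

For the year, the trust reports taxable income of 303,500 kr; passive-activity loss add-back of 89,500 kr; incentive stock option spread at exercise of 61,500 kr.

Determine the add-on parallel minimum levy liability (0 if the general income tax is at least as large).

11,195 kr

General income tax:
  58,000 kr × 11% = 6,380 kr
  184,000 kr × 25% = 46,000 kr
  61,500 kr × 35% = 21,525 kr
  → 73,905 kr

Parallel minimum levy:
  Adjusted income: 303,500 kr + 89,500 kr + 61,500 kr = 454,500 kr
  Less exemption 29,000 kr → base 425,500 kr
  425,500 kr × 20% = 85,100 kr

Excess of parallel minimum levy over general income tax: 85,100 kr − 73,905 kr = 11,195 kr.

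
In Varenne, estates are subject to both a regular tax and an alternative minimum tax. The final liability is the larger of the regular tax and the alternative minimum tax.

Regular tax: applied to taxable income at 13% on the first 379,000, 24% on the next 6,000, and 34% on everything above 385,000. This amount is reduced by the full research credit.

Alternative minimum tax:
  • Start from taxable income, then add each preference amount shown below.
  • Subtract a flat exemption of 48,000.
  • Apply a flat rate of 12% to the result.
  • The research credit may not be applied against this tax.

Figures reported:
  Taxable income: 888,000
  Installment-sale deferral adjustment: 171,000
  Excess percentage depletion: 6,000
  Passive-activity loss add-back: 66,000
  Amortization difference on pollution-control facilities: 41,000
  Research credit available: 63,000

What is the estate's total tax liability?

158,730

Alternative minimum tax:
  Adjusted income: 888,000 + 171,000 + 6,000 + 66,000 + 41,000 = 1,172,000
  Less exemption 48,000 → base 1,124,000
  1,124,000 × 12% = 134,880

Regular tax:
  379,000 × 13% = 49,270
  6,000 × 24% = 1,440
  503,000 × 34% = 171,020
  → 221,730
  Less research credit 63,000 → 158,730

158,730 > 134,880, so the regular tax governs.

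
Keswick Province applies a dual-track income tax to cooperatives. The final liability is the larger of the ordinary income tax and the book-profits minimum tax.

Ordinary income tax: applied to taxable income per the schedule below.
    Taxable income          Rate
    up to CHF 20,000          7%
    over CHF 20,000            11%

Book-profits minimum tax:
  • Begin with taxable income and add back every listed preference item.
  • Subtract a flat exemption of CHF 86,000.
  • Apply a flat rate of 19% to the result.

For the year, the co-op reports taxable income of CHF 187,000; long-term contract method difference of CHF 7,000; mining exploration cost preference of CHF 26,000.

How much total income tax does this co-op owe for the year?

CHF 25,460

Book-profits minimum tax:
  Adjusted income: CHF 187,000 + CHF 7,000 + CHF 26,000 = CHF 220,000
  Less exemption CHF 86,000 → base CHF 134,000
  CHF 134,000 × 19% = CHF 25,460

Ordinary income tax:
  CHF 20,000 × 7% = CHF 1,400
  CHF 167,000 × 11% = CHF 18,370
  → CHF 19,770

CHF 25,460 > CHF 19,770, so the book-profits minimum tax is the binding amount.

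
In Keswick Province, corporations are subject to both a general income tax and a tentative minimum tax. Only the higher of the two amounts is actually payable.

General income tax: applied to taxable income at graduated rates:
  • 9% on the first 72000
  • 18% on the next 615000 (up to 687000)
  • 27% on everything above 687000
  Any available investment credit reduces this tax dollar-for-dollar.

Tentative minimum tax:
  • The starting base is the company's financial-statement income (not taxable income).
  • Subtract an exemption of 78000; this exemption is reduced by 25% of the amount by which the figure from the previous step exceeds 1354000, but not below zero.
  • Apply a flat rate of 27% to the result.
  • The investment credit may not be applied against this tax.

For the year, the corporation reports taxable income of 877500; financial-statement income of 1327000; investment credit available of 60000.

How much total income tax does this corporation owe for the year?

Tentative minimum tax:
  Base (financial-statement income): 1327000
  Exemption: 1327000 ≤ 1354000, so full 78000 applies
  Base: 1327000 − 78000 = 1249000
  1249000 × 27% = 337230

General income tax:
  72000 × 9% = 6480
  615000 × 18% = 110700
  190500 × 27% = 51435
  → 168615
  Less investment credit 60000 → 108615

337230 > 108615, so the tentative minimum tax is the binding amount.

337230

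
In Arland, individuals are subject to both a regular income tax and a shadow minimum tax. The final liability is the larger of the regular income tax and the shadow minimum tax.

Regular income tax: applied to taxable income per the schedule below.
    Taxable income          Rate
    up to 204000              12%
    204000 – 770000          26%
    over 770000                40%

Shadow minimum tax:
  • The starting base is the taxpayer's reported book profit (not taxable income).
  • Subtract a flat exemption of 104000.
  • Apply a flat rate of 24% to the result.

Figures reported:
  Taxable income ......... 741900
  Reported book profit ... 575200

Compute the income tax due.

164334

Regular income tax:
  204000 × 12% = 24480
  537900 × 26% = 139854
  → 164334

Shadow minimum tax:
  Base (reported book profit): 575200
  Less exemption 104000 → base 471200
  471200 × 24% = 113088

164334 > 113088, so the regular income tax governs.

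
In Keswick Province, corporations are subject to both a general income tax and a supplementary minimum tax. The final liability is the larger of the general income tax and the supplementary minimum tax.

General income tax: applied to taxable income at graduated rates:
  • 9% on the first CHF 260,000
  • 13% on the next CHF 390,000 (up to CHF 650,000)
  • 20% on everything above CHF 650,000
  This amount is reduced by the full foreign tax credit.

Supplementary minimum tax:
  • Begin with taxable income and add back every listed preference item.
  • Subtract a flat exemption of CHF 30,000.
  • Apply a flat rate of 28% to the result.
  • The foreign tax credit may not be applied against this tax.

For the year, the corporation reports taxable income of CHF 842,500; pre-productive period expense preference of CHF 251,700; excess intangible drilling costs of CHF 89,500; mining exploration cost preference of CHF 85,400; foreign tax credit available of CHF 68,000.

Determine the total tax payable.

CHF 346,948

Supplementary minimum tax:
  Adjusted income: CHF 842,500 + CHF 251,700 + CHF 89,500 + CHF 85,400 = CHF 1,269,100
  Less exemption CHF 30,000 → base CHF 1,239,100
  CHF 1,239,100 × 28% = CHF 346,948

General income tax:
  CHF 260,000 × 9% = CHF 23,400
  CHF 390,000 × 13% = CHF 50,700
  CHF 192,500 × 20% = CHF 38,500
  → CHF 112,600
  Less foreign tax credit CHF 68,000 → CHF 44,600

CHF 346,948 > CHF 44,600, so the supplementary minimum tax is the binding amount.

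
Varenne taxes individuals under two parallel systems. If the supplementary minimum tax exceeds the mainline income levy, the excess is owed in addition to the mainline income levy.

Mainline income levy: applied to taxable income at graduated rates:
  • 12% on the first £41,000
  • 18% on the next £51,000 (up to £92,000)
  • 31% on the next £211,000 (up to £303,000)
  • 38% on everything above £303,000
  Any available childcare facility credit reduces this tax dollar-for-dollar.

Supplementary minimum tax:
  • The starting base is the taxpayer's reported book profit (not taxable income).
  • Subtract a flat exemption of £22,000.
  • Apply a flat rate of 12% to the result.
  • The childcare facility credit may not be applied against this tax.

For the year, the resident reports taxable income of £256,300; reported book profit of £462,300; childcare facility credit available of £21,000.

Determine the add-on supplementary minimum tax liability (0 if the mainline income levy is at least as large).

£8,803

Supplementary minimum tax:
  Base (reported book profit): £462,300
  Less exemption £22,000 → base £440,300
  £440,300 × 12% = £52,836

Mainline income levy:
  £41,000 × 12% = £4,920
  £51,000 × 18% = £9,180
  £164,300 × 31% = £50,933
  → £65,033
  Less childcare facility credit £21,000 → £44,033

Excess of supplementary minimum tax over mainline income levy: £52,836 − £44,033 = £8,803.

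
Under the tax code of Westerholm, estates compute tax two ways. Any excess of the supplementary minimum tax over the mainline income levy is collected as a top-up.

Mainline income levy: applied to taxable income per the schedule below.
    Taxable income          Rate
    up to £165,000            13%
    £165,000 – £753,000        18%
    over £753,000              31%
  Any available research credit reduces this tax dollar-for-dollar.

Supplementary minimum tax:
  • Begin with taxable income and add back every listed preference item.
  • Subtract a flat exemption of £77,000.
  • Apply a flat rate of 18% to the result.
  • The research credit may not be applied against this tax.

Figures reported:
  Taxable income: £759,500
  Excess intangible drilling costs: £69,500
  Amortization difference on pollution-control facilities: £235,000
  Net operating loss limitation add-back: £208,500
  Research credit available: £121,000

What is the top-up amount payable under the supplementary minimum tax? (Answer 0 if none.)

Mainline income levy:
  £165,000 × 13% = £21,450
  £588,000 × 18% = £105,840
  £6,500 × 31% = £2,015
  → £129,305
  Less research credit £121,000 → £8,305

Supplementary minimum tax:
  Adjusted income: £759,500 + £69,500 + £235,000 + £208,500 = £1,272,500
  Less exemption £77,000 → base £1,195,500
  £1,195,500 × 18% = £215,190

Excess of supplementary minimum tax over mainline income levy: £215,190 − £8,305 = £206,885.

£206,885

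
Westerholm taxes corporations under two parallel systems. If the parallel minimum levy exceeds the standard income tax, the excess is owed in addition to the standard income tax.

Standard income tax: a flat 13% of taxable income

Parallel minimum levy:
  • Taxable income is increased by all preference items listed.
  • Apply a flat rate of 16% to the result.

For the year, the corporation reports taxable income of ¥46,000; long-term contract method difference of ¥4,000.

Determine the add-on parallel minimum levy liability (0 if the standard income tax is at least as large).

¥2,020

Standard income tax:
  ¥46,000 × 13% = ¥5,980

Parallel minimum levy:
  Adjusted income: ¥46,000 + ¥4,000 = ¥50,000
  ¥50,000 × 16% = ¥8,000

Excess of parallel minimum levy over standard income tax: ¥8,000 − ¥5,980 = ¥2,020.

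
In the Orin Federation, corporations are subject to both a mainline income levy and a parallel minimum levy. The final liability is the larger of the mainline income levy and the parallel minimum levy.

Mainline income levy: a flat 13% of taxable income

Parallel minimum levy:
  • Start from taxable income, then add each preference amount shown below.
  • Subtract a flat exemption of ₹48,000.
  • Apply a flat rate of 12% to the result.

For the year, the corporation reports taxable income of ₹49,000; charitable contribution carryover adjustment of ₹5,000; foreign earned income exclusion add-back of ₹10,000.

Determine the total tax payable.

₹6,370

Parallel minimum levy:
  Adjusted income: ₹49,000 + ₹5,000 + ₹10,000 = ₹64,000
  Less exemption ₹48,000 → base ₹16,000
  ₹16,000 × 12% = ₹1,920

Mainline income levy:
  ₹49,000 × 13% = ₹6,370

₹6,370 > ₹1,920, so the mainline income levy governs.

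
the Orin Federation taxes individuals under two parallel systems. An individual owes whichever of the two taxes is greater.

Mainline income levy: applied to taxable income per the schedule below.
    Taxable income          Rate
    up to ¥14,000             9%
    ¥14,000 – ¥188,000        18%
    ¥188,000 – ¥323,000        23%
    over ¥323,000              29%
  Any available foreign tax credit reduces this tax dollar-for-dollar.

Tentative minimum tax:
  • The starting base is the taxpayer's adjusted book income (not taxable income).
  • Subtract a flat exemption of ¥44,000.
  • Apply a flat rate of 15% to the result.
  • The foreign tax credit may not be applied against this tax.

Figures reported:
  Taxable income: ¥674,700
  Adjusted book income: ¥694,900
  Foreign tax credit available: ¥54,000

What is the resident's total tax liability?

Tentative minimum tax:
  Base (adjusted book income): ¥694,900
  Less exemption ¥44,000 → base ¥650,900
  ¥650,900 × 15% = ¥97,635

Mainline income levy:
  ¥14,000 × 9% = ¥1,260
  ¥174,000 × 18% = ¥31,320
  ¥135,000 × 23% = ¥31,050
  ¥351,700 × 29% = ¥101,993
  → ¥165,623
  Less foreign tax credit ¥54,000 → ¥111,623

¥111,623 > ¥97,635, so the mainline income levy governs.

¥111,623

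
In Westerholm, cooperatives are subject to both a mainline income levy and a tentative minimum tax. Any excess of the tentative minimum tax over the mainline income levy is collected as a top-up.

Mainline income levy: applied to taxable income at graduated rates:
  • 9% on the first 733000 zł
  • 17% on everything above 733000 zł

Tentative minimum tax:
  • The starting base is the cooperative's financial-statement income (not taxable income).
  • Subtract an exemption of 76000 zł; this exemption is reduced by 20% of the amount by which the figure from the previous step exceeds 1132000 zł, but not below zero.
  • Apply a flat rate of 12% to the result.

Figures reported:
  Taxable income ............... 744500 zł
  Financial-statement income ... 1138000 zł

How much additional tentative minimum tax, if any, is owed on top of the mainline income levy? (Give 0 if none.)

59659 zł

Tentative minimum tax:
  Base (financial-statement income): 1138000 zł
  Exemption: 76000 zł − 20% × (1138000 zł − 1132000 zł) = 76000 zł − 1200 zł = 74800 zł
  Base: 1138000 zł − 74800 zł = 1063200 zł
  1063200 zł × 12% = 127584 zł

Mainline income levy:
  733000 zł × 9% = 65970 zł
  11500 zł × 17% = 1955 zł
  → 67925 zł

Excess of tentative minimum tax over mainline income levy: 127584 zł − 67925 zł = 59659 zł.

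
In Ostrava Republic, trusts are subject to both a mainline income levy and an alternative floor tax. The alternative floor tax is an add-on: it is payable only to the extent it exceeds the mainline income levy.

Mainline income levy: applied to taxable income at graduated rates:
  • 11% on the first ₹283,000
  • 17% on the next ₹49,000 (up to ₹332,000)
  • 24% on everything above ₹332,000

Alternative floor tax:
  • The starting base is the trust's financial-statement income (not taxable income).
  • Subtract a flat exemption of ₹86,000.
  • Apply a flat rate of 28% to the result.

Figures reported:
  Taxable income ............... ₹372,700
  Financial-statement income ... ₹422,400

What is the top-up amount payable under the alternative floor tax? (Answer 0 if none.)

₹44,964

Alternative floor tax:
  Base (financial-statement income): ₹422,400
  Less exemption ₹86,000 → base ₹336,400
  ₹336,400 × 28% = ₹94,192

Mainline income levy:
  ₹283,000 × 11% = ₹31,130
  ₹49,000 × 17% = ₹8,330
  ₹40,700 × 24% = ₹9,768
  → ₹49,228

Excess of alternative floor tax over mainline income levy: ₹94,192 − ₹49,228 = ₹44,964.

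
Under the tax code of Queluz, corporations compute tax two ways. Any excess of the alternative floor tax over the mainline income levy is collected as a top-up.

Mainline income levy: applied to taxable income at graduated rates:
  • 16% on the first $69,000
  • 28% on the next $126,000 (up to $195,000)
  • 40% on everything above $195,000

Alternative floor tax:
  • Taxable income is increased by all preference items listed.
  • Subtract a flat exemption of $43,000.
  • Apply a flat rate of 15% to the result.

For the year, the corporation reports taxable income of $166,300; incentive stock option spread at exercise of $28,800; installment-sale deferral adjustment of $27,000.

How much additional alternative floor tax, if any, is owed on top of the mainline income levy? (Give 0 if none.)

$0

Alternative floor tax:
  Adjusted income: $166,300 + $28,800 + $27,000 = $222,100
  Less exemption $43,000 → base $179,100
  $179,100 × 15% = $26,865

Mainline income levy:
  $69,000 × 16% = $11,040
  $97,300 × 28% = $27,244
  → $38,284

$26,865 ≤ $38,284, so no add-on is due.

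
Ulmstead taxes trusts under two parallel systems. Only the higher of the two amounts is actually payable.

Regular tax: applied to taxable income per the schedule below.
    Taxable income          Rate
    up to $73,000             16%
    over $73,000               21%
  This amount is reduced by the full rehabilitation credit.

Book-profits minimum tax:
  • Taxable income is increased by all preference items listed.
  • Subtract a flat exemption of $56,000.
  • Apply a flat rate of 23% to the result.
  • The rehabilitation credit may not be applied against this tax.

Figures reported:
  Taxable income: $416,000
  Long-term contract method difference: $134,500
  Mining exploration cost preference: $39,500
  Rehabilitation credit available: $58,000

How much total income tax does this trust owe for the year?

Book-profits minimum tax:
  Adjusted income: $416,000 + $134,500 + $39,500 = $590,000
  Less exemption $56,000 → base $534,000
  $534,000 × 23% = $122,820

Regular tax:
  $73,000 × 16% = $11,680
  $343,000 × 21% = $72,030
  → $83,710
  Less rehabilitation credit $58,000 → $25,710

$122,820 > $25,710, so the book-profits minimum tax is the binding amount.

$122,820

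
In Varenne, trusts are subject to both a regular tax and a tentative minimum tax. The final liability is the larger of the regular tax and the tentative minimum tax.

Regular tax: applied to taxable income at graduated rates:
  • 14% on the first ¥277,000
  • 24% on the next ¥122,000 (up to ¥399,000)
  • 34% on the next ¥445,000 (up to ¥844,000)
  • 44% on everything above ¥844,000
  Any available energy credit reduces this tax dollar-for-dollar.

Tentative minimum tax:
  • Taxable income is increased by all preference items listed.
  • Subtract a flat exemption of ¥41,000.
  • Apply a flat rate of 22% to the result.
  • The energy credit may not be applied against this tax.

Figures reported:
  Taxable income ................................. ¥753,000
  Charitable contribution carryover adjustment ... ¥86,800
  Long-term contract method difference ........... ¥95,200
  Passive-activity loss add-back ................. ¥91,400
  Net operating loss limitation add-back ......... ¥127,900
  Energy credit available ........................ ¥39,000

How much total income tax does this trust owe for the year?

¥244,926

Regular tax:
  ¥277,000 × 14% = ¥38,780
  ¥122,000 × 24% = ¥29,280
  ¥354,000 × 34% = ¥120,360
  → ¥188,420
  Less energy credit ¥39,000 → ¥149,420

Tentative minimum tax:
  Adjusted income: ¥753,000 + ¥86,800 + ¥95,200 + ¥91,400 + ¥127,900 = ¥1,154,300
  Less exemption ¥41,000 → base ¥1,113,300
  ¥1,113,300 × 22% = ¥244,926

¥244,926 > ¥149,420, so the tentative minimum tax is the binding amount.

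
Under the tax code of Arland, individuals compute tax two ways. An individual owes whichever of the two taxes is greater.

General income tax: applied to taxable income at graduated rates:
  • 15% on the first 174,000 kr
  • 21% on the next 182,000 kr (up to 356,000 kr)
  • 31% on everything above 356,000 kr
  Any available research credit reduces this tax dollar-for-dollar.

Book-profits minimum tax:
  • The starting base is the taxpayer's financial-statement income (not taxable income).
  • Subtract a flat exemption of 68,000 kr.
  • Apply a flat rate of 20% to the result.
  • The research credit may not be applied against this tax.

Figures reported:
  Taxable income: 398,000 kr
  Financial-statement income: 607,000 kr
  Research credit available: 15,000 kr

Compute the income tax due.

Book-profits minimum tax:
  Base (financial-statement income): 607,000 kr
  Less exemption 68,000 kr → base 539,000 kr
  539,000 kr × 20% = 107,800 kr

General income tax:
  174,000 kr × 15% = 26,100 kr
  182,000 kr × 21% = 38,220 kr
  42,000 kr × 31% = 13,020 kr
  → 77,340 kr
  Less research credit 15,000 kr → 62,340 kr

107,800 kr > 62,340 kr, so the book-profits minimum tax is the binding amount.

107,800 kr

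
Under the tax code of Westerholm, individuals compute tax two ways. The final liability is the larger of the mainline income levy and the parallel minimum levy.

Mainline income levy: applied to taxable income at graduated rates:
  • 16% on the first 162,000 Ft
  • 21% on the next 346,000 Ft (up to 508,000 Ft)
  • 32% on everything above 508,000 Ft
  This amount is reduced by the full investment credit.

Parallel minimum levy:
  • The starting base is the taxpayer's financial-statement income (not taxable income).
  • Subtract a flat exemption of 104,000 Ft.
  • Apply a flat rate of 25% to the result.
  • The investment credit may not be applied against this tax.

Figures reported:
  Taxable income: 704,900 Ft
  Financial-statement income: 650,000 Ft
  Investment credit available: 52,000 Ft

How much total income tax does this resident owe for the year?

136,500 Ft

Parallel minimum levy:
  Base (financial-statement income): 650,000 Ft
  Less exemption 104,000 Ft → base 546,000 Ft
  546,000 Ft × 25% = 136,500 Ft

Mainline income levy:
  162,000 Ft × 16% = 25,920 Ft
  346,000 Ft × 21% = 72,660 Ft
  196,900 Ft × 32% = 63,008 Ft
  → 161,588 Ft
  Less investment credit 52,000 Ft → 109,588 Ft

136,500 Ft > 109,588 Ft, so the parallel minimum levy is the binding amount.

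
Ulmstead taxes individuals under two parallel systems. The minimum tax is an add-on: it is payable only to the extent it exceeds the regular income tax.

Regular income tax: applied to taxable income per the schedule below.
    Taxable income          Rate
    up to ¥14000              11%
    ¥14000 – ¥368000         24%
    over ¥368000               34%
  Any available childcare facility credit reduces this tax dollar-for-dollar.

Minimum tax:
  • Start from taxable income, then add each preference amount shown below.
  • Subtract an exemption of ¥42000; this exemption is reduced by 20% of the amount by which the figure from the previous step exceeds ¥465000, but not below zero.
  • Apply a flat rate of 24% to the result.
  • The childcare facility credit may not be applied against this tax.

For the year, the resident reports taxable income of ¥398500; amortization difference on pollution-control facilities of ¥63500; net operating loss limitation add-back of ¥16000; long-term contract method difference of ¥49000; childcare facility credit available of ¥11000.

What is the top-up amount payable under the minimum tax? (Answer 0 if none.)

¥33506

Minimum tax:
  Adjusted income: ¥398500 + ¥63500 + ¥16000 + ¥49000 = ¥527000
  Exemption: ¥42000 − 20% × (¥527000 − ¥465000) = ¥42000 − ¥12400 = ¥29600
  Base: ¥527000 − ¥29600 = ¥497400
  ¥497400 × 24% = ¥119376

Regular income tax:
  ¥14000 × 11% = ¥1540
  ¥354000 × 24% = ¥84960
  ¥30500 × 34% = ¥10370
  → ¥96870
  Less childcare facility credit ¥11000 → ¥85870

Excess of minimum tax over regular income tax: ¥119376 − ¥85870 = ¥33506.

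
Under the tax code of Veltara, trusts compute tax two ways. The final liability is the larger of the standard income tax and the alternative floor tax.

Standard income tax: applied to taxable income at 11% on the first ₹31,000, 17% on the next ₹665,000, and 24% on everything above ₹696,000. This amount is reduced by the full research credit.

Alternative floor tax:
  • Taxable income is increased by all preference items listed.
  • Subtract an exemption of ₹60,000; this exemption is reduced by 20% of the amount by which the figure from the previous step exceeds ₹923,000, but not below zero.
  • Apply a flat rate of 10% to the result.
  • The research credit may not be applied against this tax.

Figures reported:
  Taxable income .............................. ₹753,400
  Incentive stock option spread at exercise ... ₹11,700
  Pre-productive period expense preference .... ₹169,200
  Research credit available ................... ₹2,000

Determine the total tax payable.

Standard income tax:
  ₹31,000 × 11% = ₹3,410
  ₹665,000 × 17% = ₹113,050
  ₹57,400 × 24% = ₹13,776
  → ₹130,236
  Less research credit ₹2,000 → ₹128,236

Alternative floor tax:
  Adjusted income: ₹753,400 + ₹11,700 + ₹169,200 = ₹934,300
  Exemption: ₹60,000 − 20% × (₹934,300 − ₹923,000) = ₹60,000 − ₹2,260 = ₹57,740
  Base: ₹934,300 − ₹57,740 = ₹876,560
  ₹876,560 × 10% = ₹87,656

₹128,236 > ₹87,656, so the standard income tax governs.

₹128,236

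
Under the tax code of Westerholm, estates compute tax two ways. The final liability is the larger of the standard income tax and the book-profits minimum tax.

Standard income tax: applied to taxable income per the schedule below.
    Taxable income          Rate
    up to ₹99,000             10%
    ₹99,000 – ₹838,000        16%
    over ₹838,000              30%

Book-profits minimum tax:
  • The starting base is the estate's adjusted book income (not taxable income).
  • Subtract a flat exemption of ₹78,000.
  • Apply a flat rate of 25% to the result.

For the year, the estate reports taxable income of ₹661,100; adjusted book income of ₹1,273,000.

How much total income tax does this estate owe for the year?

Standard income tax:
  ₹99,000 × 10% = ₹9,900
  ₹562,100 × 16% = ₹89,936
  → ₹99,836

Book-profits minimum tax:
  Base (adjusted book income): ₹1,273,000
  Less exemption ₹78,000 → base ₹1,195,000
  ₹1,195,000 × 25% = ₹298,750

₹298,750 > ₹99,836, so the book-profits minimum tax is the binding amount.

₹298,750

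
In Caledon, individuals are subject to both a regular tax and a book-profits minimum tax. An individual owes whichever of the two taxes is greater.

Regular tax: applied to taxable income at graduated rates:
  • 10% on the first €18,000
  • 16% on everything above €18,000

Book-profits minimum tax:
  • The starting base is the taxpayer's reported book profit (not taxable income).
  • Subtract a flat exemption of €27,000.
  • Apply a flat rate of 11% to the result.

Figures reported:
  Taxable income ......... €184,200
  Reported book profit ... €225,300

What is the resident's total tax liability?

€28,392

Book-profits minimum tax:
  Base (reported book profit): €225,300
  Less exemption €27,000 → base €198,300
  €198,300 × 11% = €21,813

Regular tax:
  €18,000 × 10% = €1,800
  €166,200 × 16% = €26,592
  → €28,392

€28,392 > €21,813, so the regular tax governs.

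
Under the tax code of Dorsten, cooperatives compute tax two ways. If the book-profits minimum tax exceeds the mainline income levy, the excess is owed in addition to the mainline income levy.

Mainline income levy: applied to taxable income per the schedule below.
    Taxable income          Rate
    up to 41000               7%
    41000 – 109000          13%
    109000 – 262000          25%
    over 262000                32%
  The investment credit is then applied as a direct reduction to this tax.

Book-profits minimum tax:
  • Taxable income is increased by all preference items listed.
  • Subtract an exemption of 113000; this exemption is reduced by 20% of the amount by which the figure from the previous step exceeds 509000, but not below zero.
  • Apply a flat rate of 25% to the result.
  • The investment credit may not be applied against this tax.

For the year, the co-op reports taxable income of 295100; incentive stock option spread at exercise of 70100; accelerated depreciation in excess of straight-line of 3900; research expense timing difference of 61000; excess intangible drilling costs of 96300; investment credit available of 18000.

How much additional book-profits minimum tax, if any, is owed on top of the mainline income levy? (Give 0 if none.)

61668

Mainline income levy:
  41000 × 7% = 2870
  68000 × 13% = 8840
  153000 × 25% = 38250
  33100 × 32% = 10592
  → 60552
  Less investment credit 18000 → 42552

Book-profits minimum tax:
  Adjusted income: 295100 + 70100 + 3900 + 61000 + 96300 = 526400
  Exemption: 113000 − 20% × (526400 − 509000) = 113000 − 3480 = 109520
  Base: 526400 − 109520 = 416880
  416880 × 25% = 104220

Excess of book-profits minimum tax over mainline income levy: 104220 − 42552 = 61668.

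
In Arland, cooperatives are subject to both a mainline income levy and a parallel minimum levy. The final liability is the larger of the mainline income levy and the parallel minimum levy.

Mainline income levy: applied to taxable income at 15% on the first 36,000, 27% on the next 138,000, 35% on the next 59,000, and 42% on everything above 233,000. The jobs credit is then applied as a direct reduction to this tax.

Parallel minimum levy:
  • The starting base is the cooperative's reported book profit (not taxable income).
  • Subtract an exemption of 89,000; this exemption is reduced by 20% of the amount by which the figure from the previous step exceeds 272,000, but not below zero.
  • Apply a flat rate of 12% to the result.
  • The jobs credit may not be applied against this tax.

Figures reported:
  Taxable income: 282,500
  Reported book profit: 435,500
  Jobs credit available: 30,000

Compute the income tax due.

54,100

Mainline income levy:
  36,000 × 15% = 5,400
  138,000 × 27% = 37,260
  59,000 × 35% = 20,650
  49,500 × 42% = 20,790
  → 84,100
  Less jobs credit 30,000 → 54,100

Parallel minimum levy:
  Base (reported book profit): 435,500
  Exemption: 89,000 − 20% × (435,500 − 272,000) = 89,000 − 32,700 = 56,300
  Base: 435,500 − 56,300 = 379,200
  379,200 × 12% = 45,504

54,100 > 45,504, so the mainline income levy governs.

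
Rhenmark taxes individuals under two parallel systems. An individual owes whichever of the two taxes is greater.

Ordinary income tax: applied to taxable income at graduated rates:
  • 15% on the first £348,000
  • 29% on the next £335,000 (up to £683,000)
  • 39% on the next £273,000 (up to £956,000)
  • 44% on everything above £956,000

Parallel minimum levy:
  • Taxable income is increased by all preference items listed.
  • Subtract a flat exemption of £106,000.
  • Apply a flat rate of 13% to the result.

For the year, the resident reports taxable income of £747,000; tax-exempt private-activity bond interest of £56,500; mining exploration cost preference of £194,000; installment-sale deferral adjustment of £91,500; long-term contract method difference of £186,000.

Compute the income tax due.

Parallel minimum levy:
  Adjusted income: £747,000 + £56,500 + £194,000 + £91,500 + £186,000 = £1,275,000
  Less exemption £106,000 → base £1,169,000
  £1,169,000 × 13% = £151,970

Ordinary income tax:
  £348,000 × 15% = £52,200
  £335,000 × 29% = £97,150
  £64,000 × 39% = £24,960
  → £174,310

£174,310 > £151,970, so the ordinary income tax governs.

£174,310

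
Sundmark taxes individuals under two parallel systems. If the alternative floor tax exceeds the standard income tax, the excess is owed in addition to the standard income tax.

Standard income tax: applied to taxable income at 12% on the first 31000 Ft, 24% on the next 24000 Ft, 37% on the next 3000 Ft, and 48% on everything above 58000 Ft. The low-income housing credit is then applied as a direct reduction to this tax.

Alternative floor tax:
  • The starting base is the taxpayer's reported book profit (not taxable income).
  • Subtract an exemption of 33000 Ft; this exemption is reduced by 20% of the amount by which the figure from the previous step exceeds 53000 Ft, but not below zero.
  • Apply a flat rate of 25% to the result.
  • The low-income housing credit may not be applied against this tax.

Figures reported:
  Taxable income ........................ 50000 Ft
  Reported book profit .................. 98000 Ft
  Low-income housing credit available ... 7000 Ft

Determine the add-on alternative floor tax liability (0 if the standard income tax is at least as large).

17220 Ft

Standard income tax:
  31000 Ft × 12% = 3720 Ft
  19000 Ft × 24% = 4560 Ft
  → 8280 Ft
  Less low-income housing credit 7000 Ft → 1280 Ft

Alternative floor tax:
  Base (reported book profit): 98000 Ft
  Exemption: 33000 Ft − 20% × (98000 Ft − 53000 Ft) = 33000 Ft − 9000 Ft = 24000 Ft
  Base: 98000 Ft − 24000 Ft = 74000 Ft
  74000 Ft × 25% = 18500 Ft

Excess of alternative floor tax over standard income tax: 18500 Ft − 1280 Ft = 17220 Ft.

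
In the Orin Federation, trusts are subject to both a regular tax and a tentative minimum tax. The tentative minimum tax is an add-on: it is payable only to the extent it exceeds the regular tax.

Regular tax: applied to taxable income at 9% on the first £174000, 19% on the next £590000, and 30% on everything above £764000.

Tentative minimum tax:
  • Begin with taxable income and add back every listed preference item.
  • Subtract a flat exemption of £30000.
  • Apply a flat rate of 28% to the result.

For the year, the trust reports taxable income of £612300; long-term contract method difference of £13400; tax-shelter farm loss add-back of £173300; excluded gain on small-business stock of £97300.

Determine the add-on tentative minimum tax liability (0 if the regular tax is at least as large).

Regular tax:
  £174000 × 9% = £15660
  £438300 × 19% = £83277
  → £98937

Tentative minimum tax:
  Adjusted income: £612300 + £13400 + £173300 + £97300 = £896300
  Less exemption £30000 → base £866300
  £866300 × 28% = £242564

Excess of tentative minimum tax over regular tax: £242564 − £98937 = £143627.

£143627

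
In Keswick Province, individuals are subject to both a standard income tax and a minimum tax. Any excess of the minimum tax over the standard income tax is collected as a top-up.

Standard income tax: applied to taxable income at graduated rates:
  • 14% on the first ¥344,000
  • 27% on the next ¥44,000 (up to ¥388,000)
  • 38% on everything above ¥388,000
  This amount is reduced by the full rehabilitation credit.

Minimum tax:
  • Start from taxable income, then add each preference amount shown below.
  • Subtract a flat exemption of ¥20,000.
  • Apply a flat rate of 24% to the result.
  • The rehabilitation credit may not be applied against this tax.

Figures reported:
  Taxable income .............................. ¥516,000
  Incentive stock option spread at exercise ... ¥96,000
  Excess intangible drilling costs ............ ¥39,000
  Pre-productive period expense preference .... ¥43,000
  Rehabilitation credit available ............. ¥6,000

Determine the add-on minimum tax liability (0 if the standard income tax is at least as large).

Standard income tax:
  ¥344,000 × 14% = ¥48,160
  ¥44,000 × 27% = ¥11,880
  ¥128,000 × 38% = ¥48,640
  → ¥108,680
  Less rehabilitation credit ¥6,000 → ¥102,680

Minimum tax:
  Adjusted income: ¥516,000 + ¥96,000 + ¥39,000 + ¥43,000 = ¥694,000
  Less exemption ¥20,000 → base ¥674,000
  ¥674,000 × 24% = ¥161,760

Excess of minimum tax over standard income tax: ¥161,760 − ¥102,680 = ¥59,080.

¥59,080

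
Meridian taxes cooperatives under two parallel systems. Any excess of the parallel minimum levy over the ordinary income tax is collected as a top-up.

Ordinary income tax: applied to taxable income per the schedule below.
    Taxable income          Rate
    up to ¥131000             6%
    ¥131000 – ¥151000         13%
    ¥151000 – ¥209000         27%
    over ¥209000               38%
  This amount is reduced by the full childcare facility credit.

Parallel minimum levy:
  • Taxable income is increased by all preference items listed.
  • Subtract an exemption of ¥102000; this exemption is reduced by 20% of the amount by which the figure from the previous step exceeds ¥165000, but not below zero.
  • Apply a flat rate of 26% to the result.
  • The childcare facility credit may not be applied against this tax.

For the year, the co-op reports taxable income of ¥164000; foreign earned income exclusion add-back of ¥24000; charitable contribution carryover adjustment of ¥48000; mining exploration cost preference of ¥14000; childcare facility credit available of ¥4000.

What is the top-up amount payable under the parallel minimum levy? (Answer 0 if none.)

Parallel minimum levy:
  Adjusted income: ¥164000 + ¥24000 + ¥48000 + ¥14000 = ¥250000
  Exemption: ¥102000 − 20% × (¥250000 − ¥165000) = ¥102000 − ¥17000 = ¥85000
  Base: ¥250000 − ¥85000 = ¥165000
  ¥165000 × 26% = ¥42900

Ordinary income tax:
  ¥131000 × 6% = ¥7860
  ¥20000 × 13% = ¥2600
  ¥13000 × 27% = ¥3510
  → ¥13970
  Less childcare facility credit ¥4000 → ¥9970

Excess of parallel minimum levy over ordinary income tax: ¥42900 − ¥9970 = ¥32930.

¥32930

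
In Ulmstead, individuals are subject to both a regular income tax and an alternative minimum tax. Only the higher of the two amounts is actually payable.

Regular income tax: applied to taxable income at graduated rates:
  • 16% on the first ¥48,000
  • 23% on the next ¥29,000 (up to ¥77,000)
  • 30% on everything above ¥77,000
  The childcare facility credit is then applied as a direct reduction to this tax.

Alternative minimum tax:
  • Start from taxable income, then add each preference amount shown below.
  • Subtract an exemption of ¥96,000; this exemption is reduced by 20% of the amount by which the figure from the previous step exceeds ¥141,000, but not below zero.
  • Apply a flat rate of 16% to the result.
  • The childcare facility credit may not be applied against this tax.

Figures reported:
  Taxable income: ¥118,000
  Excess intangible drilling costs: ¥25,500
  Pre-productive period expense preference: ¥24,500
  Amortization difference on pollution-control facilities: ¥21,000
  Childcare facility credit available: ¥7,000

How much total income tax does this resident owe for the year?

¥19,650

Regular income tax:
  ¥48,000 × 16% = ¥7,680
  ¥29,000 × 23% = ¥6,670
  ¥41,000 × 30% = ¥12,300
  → ¥26,650
  Less childcare facility credit ¥7,000 → ¥19,650

Alternative minimum tax:
  Adjusted income: ¥118,000 + ¥25,500 + ¥24,500 + ¥21,000 = ¥189,000
  Exemption: ¥96,000 − 20% × (¥189,000 − ¥141,000) = ¥96,000 − ¥9,600 = ¥86,400
  Base: ¥189,000 − ¥86,400 = ¥102,600
  ¥102,600 × 16% = ¥16,416

¥19,650 > ¥16,416, so the regular income tax governs.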